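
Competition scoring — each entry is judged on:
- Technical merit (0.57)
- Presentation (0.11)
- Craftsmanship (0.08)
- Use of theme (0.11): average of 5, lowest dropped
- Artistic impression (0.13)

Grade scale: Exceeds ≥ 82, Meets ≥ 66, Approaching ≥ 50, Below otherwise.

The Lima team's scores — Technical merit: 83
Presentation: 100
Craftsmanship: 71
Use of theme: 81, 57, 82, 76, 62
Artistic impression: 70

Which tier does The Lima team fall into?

Use of theme: drop 57 → average of remaining 4 = 301/4 = 75.25
Weighted total:
  Technical merit 83 × 0.57 = 47.31
  Presentation 100 × 0.11 = 11
  Craftsmanship 71 × 0.08 = 5.68
  Use of theme 75.25 × 0.11 = 8.2775
  Artistic impression 70 × 0.13 = 9.1
Sum = 81.3675
81.3675 is ≥ 66 and < 82 → Meets

Meets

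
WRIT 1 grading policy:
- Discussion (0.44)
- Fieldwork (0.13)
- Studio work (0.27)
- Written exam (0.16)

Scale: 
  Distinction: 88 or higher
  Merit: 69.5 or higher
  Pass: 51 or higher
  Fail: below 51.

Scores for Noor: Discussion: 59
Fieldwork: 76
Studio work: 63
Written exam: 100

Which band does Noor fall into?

Pass

Weighted total:
  Discussion 59 × 0.44 = 25.96
  Fieldwork 76 × 0.13 = 9.88
  Studio work 63 × 0.27 = 17.01
  Written exam 100 × 0.16 = 16
Sum = 68.85
68.85 is ≥ 51 and < 69.5 → Pass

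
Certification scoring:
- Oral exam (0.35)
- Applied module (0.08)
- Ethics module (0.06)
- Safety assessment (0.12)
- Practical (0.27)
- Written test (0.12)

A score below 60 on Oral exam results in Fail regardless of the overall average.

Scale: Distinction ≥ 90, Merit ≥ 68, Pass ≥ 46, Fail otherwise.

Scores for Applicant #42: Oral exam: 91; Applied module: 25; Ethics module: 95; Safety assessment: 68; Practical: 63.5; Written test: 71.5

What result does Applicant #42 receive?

Merit

Oral exam score 91 ≥ 60: minimum met.
Weighted total:
  Oral exam 91 × 0.35 = 31.85
  Applied module 25 × 0.08 = 2
  Ethics module 95 × 0.06 = 5.7
  Safety assessment 68 × 0.12 = 8.16
  Practical 63.5 × 0.27 = 17.145
  Written test 71.5 × 0.12 = 8.58
Sum = 73.435
73.435 is ≥ 68 and < 90 → Merit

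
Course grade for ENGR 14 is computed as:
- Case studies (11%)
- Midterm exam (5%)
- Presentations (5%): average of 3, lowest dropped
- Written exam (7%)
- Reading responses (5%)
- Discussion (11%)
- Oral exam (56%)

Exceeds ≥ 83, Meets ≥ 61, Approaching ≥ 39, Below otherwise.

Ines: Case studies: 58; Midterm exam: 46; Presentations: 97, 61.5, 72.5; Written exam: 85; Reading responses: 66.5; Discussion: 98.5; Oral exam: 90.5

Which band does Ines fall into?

Exceeds

Presentations: drop 61.5 → average of remaining 2 = 169.5/2 = 84.75
Weighted total:
  Case studies 58 × 0.11 = 6.38
  Midterm exam 46 × 0.05 = 2.3
  Presentations 84.75 × 0.05 = 4.2375
  Written exam 85 × 0.07 = 5.95
  Reading responses 66.5 × 0.05 = 3.325
  Discussion 98.5 × 0.11 = 10.835
  Oral exam 90.5 × 0.56 = 50.68
Sum = 83.7075
83.7075 ≥ 83 → Exceeds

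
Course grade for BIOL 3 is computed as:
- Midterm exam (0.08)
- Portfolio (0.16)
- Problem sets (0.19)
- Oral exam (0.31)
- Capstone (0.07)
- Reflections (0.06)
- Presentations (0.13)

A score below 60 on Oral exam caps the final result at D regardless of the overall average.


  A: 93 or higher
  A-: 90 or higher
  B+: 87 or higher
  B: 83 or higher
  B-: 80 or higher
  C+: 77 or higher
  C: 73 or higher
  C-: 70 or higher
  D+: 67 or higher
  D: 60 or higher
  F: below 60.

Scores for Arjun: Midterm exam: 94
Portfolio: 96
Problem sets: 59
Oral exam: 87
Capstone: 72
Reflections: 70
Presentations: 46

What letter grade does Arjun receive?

Oral exam score 87 ≥ 60: minimum met.
Weighted total:
  Midterm exam 94 × 0.08 = 7.52
  Portfolio 96 × 0.16 = 15.36
  Problem sets 59 × 0.19 = 11.21
  Oral exam 87 × 0.31 = 26.97
  Capstone 72 × 0.07 = 5.04
  Reflections 70 × 0.06 = 4.2
  Presentations 46 × 0.13 = 5.98
Sum = 76.28
76.28 is ≥ 73 and < 77 → C

C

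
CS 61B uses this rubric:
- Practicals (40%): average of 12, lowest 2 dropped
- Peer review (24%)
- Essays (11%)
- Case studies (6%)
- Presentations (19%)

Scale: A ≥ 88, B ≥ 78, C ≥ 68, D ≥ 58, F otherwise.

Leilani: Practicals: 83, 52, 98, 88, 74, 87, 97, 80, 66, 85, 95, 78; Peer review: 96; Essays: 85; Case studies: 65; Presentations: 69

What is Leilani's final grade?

Practicals: drop 52, 66 → average of remaining 10 = 865/10 = 86.5
Weighted total:
  Practicals 86.5 × 0.4 = 34.6
  Peer review 96 × 0.24 = 23.04
  Essays 85 × 0.11 = 9.35
  Case studies 65 × 0.06 = 3.9
  Presentations 69 × 0.19 = 13.11
Sum = 84
84 is ≥ 78 and < 88 → B

B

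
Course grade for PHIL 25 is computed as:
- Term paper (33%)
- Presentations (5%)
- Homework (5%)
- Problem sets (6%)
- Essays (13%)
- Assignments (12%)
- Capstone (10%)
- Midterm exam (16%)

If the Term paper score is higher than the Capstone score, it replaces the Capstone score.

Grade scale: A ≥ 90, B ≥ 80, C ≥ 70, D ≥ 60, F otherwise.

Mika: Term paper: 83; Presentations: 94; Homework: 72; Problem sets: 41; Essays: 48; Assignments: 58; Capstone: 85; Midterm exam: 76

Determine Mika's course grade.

C

Term paper (83) ≤ Capstone (85), so Capstone stays at 85.
Weighted total:
  Term paper 83 × 0.33 = 27.39
  Presentations 94 × 0.05 = 4.7
  Homework 72 × 0.05 = 3.6
  Problem sets 41 × 0.06 = 2.46
  Essays 48 × 0.13 = 6.24
  Assignments 58 × 0.12 = 6.96
  Capstone 85 × 0.1 = 8.5
  Midterm exam 76 × 0.16 = 12.16
Sum = 72.01
72.01 is ≥ 70 and < 80 → C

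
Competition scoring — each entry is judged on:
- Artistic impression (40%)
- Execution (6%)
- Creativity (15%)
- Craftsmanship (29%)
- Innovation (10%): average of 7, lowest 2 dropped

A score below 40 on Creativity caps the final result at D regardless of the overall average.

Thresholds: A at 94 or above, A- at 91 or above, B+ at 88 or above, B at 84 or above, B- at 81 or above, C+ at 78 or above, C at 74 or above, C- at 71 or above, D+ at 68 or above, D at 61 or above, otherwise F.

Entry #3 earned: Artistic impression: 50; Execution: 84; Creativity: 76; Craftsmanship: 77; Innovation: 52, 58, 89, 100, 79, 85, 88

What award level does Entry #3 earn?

D

Innovation: drop 52, 58 → average of remaining 5 = 441/5 = 88.2
Creativity score 76 ≥ 40: minimum met.
Weighted total:
  Artistic impression 50 × 0.4 = 20
  Execution 84 × 0.06 = 5.04
  Creativity 76 × 0.15 = 11.4
  Craftsmanship 77 × 0.29 = 22.33
  Innovation 88.2 × 0.1 = 8.82
Sum = 67.59
67.59 is ≥ 61 and < 68 → D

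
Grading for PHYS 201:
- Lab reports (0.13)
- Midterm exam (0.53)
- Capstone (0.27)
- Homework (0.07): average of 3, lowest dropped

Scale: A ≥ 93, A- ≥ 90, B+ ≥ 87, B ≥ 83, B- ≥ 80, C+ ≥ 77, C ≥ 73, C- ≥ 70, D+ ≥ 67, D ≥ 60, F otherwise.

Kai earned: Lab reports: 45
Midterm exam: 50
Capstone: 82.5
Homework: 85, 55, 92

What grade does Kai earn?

Homework: drop 55 → average of remaining 2 = 177/2 = 88.5
Weighted total:
  Lab reports 45 × 0.13 = 5.85
  Midterm exam 50 × 0.53 = 26.5
  Capstone 82.5 × 0.27 = 22.275
  Homework 88.5 × 0.07 = 6.195
Sum = 60.82
60.82 is ≥ 60 and < 67 → D

D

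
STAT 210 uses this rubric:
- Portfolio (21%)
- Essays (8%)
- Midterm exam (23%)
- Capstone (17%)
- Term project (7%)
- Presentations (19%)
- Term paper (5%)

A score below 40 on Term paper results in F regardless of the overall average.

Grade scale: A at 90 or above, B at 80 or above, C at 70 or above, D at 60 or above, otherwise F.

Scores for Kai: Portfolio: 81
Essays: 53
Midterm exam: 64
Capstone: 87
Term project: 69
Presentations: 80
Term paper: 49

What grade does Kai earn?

C

Term paper score 49 ≥ 40: minimum met.
Weighted total:
  Portfolio 81 × 0.21 = 17.01
  Essays 53 × 0.08 = 4.24
  Midterm exam 64 × 0.23 = 14.72
  Capstone 87 × 0.17 = 14.79
  Term project 69 × 0.07 = 4.83
  Presentations 80 × 0.19 = 15.2
  Term paper 49 × 0.05 = 2.45
Sum = 73.24
73.24 is ≥ 70 and < 80 → C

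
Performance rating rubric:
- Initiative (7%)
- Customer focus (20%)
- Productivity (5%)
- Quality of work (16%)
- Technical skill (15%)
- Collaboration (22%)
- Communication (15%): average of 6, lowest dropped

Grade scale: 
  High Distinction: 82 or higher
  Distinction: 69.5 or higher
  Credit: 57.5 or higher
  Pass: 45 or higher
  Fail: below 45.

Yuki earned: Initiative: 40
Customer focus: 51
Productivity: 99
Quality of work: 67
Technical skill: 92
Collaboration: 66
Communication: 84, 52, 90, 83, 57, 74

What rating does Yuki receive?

Credit

Communication: drop 52 → average of remaining 5 = 388/5 = 77.6
Weighted total:
  Initiative 40 × 0.07 = 2.8
  Customer focus 51 × 0.2 = 10.2
  Productivity 99 × 0.05 = 4.95
  Quality of work 67 × 0.16 = 10.72
  Technical skill 92 × 0.15 = 13.8
  Collaboration 66 × 0.22 = 14.52
  Communication 77.6 × 0.15 = 11.64
Sum = 68.63
68.63 is ≥ 57.5 and < 69.5 → Credit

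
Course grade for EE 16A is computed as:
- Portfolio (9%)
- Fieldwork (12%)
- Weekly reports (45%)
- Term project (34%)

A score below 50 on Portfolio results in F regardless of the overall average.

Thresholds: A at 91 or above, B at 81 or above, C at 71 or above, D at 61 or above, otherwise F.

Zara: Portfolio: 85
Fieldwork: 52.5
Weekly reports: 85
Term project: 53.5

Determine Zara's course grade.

D

Portfolio score 85 ≥ 50: minimum met.
Weighted total:
  Portfolio 85 × 0.09 = 7.65
  Fieldwork 52.5 × 0.12 = 6.3
  Weekly reports 85 × 0.45 = 38.25
  Term project 53.5 × 0.34 = 18.19
Sum = 70.39
70.39 is ≥ 61 and < 71 → D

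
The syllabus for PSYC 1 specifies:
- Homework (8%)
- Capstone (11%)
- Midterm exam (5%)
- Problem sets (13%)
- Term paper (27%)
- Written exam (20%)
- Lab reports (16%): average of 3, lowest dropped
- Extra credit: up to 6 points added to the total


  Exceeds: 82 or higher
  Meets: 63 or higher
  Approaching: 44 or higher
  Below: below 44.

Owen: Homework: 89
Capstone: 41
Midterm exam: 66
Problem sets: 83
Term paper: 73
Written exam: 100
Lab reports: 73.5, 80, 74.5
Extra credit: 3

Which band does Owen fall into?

Meets

Lab reports: drop 73.5 → average of remaining 2 = 154.5/2 = 77.25
Weighted total:
  Homework 89 × 0.08 = 7.12
  Capstone 41 × 0.11 = 4.51
  Midterm exam 66 × 0.05 = 3.3
  Problem sets 83 × 0.13 = 10.79
  Term paper 73 × 0.27 = 19.71
  Written exam 100 × 0.2 = 20
  Lab reports 77.25 × 0.16 = 12.36
Sum = 77.79
Extra credit: 77.79 + 3 = 80.79
80.79 is ≥ 63 and < 82 → Meets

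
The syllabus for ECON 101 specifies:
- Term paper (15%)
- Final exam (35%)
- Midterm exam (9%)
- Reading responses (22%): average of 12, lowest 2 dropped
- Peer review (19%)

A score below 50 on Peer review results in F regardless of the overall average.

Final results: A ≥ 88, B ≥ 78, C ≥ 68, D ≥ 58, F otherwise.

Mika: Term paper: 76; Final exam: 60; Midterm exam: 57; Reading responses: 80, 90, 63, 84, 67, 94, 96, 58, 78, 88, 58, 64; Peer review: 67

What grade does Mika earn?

Reading responses: drop 58, 58 → average of remaining 10 = 804/10 = 80.4
Peer review score 67 ≥ 50: minimum met.
Weighted total:
  Term paper 76 × 0.15 = 11.4
  Final exam 60 × 0.35 = 21
  Midterm exam 57 × 0.09 = 5.13
  Reading responses 80.4 × 0.22 = 17.688
  Peer review 67 × 0.19 = 12.73
Sum = 67.948
67.948 is ≥ 58 and < 68 → D

D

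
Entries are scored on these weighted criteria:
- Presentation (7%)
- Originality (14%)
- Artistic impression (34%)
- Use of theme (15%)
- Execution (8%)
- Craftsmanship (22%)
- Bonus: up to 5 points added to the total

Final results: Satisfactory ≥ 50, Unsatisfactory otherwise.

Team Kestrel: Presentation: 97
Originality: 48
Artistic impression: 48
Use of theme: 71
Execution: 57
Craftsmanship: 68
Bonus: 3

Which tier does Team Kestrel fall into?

Satisfactory

Weighted total:
  Presentation 97 × 0.07 = 6.79
  Originality 48 × 0.14 = 6.72
  Artistic impression 48 × 0.34 = 16.32
  Use of theme 71 × 0.15 = 10.65
  Execution 57 × 0.08 = 4.56
  Craftsmanship 68 × 0.22 = 14.96
Sum = 60
Bonus: 60 + 3 = 63
63 ≥ 50 → Satisfactory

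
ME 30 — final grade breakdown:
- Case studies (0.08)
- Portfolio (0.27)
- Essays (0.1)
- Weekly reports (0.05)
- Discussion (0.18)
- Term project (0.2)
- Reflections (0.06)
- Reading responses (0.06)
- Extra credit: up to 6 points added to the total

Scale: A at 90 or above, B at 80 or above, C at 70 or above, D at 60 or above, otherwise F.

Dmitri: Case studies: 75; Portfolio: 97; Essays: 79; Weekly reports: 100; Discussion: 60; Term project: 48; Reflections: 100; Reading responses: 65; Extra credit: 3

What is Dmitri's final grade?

C

Weighted total:
  Case studies 75 × 0.08 = 6
  Portfolio 97 × 0.27 = 26.19
  Essays 79 × 0.1 = 7.9
  Weekly reports 100 × 0.05 = 5
  Discussion 60 × 0.18 = 10.8
  Term project 48 × 0.2 = 9.6
  Reflections 100 × 0.06 = 6
  Reading responses 65 × 0.06 = 3.9
Sum = 75.39
Extra credit: 75.39 + 3 = 78.39
78.39 is ≥ 70 and < 80 → C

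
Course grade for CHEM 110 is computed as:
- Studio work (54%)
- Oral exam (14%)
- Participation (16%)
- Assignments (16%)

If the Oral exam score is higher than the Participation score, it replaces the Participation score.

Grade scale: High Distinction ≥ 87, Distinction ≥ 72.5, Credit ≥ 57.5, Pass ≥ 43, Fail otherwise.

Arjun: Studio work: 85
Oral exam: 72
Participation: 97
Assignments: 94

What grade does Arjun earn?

Distinction

Oral exam (72) ≤ Participation (97), so Participation stays at 97.
Weighted total:
  Studio work 85 × 0.54 = 45.9
  Oral exam 72 × 0.14 = 10.08
  Participation 97 × 0.16 = 15.52
  Assignments 94 × 0.16 = 15.04
Sum = 86.54
86.54 is ≥ 72.5 and < 87 → Distinction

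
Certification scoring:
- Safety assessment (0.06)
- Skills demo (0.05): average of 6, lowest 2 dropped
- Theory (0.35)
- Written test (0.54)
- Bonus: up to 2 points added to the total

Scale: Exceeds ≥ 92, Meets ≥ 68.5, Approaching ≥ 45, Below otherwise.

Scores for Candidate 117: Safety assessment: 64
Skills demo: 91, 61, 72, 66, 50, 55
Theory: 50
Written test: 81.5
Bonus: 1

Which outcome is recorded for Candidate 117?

Skills demo: drop 50, 55 → average of remaining 4 = 290/4 = 72.5
Weighted total:
  Safety assessment 64 × 0.06 = 3.84
  Skills demo 72.5 × 0.05 = 3.625
  Theory 50 × 0.35 = 17.5
  Written test 81.5 × 0.54 = 44.01
Sum = 68.975
Bonus: 68.975 + 1 = 69.975
69.975 is ≥ 68.5 and < 92 → Meets

Meets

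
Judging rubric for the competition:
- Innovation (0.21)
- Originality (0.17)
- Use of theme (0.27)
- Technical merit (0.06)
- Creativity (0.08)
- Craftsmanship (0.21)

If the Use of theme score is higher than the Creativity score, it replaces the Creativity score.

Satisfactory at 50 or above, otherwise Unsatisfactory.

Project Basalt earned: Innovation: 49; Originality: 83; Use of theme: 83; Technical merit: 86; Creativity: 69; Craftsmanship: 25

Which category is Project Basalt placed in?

Use of theme (83) > Creativity (69), so Creativity counts as 83.
Weighted total:
  Innovation 49 × 0.21 = 10.29
  Originality 83 × 0.17 = 14.11
  Use of theme 83 × 0.27 = 22.41
  Technical merit 86 × 0.06 = 5.16
  Creativity 83 × 0.08 = 6.64
  Craftsmanship 25 × 0.21 = 5.25
Sum = 63.86
63.86 ≥ 50 → Satisfactory

Satisfactory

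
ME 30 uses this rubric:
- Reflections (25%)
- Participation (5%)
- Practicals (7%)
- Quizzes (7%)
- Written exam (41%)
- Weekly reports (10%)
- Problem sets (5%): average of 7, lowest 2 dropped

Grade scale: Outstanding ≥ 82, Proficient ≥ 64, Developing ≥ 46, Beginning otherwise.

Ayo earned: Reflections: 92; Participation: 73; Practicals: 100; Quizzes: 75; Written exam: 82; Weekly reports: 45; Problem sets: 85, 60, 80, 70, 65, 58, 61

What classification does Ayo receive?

Problem sets: drop 58, 60 → average of remaining 5 = 361/5 = 72.2
Weighted total:
  Reflections 92 × 0.25 = 23
  Participation 73 × 0.05 = 3.65
  Practicals 100 × 0.07 = 7
  Quizzes 75 × 0.07 = 5.25
  Written exam 82 × 0.41 = 33.62
  Weekly reports 45 × 0.1 = 4.5
  Problem sets 72.2 × 0.05 = 3.61
Sum = 80.63
80.63 is ≥ 64 and < 82 → Proficient

Proficient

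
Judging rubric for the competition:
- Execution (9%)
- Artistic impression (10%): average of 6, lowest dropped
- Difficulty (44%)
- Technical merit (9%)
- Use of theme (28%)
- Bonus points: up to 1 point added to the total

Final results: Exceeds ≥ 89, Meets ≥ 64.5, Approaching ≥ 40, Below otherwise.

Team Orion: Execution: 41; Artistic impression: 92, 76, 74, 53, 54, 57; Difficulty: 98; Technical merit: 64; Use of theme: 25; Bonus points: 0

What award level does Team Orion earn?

Artistic impression: drop 53 → average of remaining 5 = 353/5 = 70.6
Weighted total:
  Execution 41 × 0.09 = 3.69
  Artistic impression 70.6 × 0.1 = 7.06
  Difficulty 98 × 0.44 = 43.12
  Technical merit 64 × 0.09 = 5.76
  Use of theme 25 × 0.28 = 7
Sum = 66.63
Bonus points: 66.63 + 0 = 66.63
66.63 is ≥ 64.5 and < 89 → Meets

Meets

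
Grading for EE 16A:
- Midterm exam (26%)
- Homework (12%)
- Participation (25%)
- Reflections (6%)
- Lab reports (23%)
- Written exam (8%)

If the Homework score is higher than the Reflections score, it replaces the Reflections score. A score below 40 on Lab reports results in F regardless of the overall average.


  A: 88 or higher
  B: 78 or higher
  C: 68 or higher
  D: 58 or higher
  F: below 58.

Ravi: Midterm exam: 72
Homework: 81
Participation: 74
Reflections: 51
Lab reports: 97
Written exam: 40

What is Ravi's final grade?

Homework (81) > Reflections (51), so Reflections counts as 81.
Lab reports score 97 ≥ 40: minimum met.
Weighted total:
  Midterm exam 72 × 0.26 = 18.72
  Homework 81 × 0.12 = 9.72
  Participation 74 × 0.25 = 18.5
  Reflections 81 × 0.06 = 4.86
  Lab reports 97 × 0.23 = 22.31
  Written exam 40 × 0.08 = 3.2
Sum = 77.31
77.31 is ≥ 68 and < 78 → C

C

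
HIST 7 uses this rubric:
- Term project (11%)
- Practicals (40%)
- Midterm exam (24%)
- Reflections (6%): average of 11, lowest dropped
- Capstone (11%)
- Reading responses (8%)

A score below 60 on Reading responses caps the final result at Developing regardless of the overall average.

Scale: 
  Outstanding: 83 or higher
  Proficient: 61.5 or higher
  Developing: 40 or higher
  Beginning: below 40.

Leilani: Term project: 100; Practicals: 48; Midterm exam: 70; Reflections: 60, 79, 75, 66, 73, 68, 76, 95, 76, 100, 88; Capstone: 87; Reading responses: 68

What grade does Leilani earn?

Reflections: drop 60 → average of remaining 10 = 796/10 = 79.6
Reading responses score 68 ≥ 60: minimum met.
Weighted total:
  Term project 100 × 0.11 = 11
  Practicals 48 × 0.4 = 19.2
  Midterm exam 70 × 0.24 = 16.8
  Reflections 79.6 × 0.06 = 4.776
  Capstone 87 × 0.11 = 9.57
  Reading responses 68 × 0.08 = 5.44
Sum = 66.786
66.786 is ≥ 61.5 and < 83 → Proficient

Proficient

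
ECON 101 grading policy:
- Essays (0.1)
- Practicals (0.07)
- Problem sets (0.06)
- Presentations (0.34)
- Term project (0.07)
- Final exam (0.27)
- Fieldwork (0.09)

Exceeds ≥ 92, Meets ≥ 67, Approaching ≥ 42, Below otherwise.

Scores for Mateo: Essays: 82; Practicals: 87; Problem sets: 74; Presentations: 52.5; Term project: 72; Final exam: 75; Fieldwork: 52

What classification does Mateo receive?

Approaching

Weighted total:
  Essays 82 × 0.1 = 8.2
  Practicals 87 × 0.07 = 6.09
  Problem sets 74 × 0.06 = 4.44
  Presentations 52.5 × 0.34 = 17.85
  Term project 72 × 0.07 = 5.04
  Final exam 75 × 0.27 = 20.25
  Fieldwork 52 × 0.09 = 4.68
Sum = 66.55
66.55 is ≥ 42 and < 67 → Approaching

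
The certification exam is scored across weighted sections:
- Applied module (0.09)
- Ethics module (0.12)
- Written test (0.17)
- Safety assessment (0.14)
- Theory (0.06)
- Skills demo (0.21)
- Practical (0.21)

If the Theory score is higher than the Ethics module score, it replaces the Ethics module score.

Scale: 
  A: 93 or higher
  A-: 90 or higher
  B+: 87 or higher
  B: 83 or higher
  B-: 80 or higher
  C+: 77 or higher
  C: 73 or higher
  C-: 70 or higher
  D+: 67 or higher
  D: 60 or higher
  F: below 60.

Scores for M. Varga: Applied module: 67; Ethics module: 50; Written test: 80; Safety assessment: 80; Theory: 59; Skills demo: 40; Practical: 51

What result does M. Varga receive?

D

Theory (59) > Ethics module (50), so Ethics module counts as 59.
Weighted total:
  Applied module 67 × 0.09 = 6.03
  Ethics module 59 × 0.12 = 7.08
  Written test 80 × 0.17 = 13.6
  Safety assessment 80 × 0.14 = 11.2
  Theory 59 × 0.06 = 3.54
  Skills demo 40 × 0.21 = 8.4
  Practical 51 × 0.21 = 10.71
Sum = 60.56
60.56 is ≥ 60 and < 67 → D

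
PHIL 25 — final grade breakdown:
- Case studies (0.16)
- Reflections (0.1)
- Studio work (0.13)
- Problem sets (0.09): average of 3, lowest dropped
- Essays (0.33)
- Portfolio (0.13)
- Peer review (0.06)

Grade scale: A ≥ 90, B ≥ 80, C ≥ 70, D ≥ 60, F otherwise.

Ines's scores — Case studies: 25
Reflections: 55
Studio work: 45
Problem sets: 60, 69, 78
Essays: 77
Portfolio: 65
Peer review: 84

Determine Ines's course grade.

D

Problem sets: drop 60 → average of remaining 2 = 147/2 = 73.5
Weighted total:
  Case studies 25 × 0.16 = 4
  Reflections 55 × 0.1 = 5.5
  Studio work 45 × 0.13 = 5.85
  Problem sets 73.5 × 0.09 = 6.615
  Essays 77 × 0.33 = 25.41
  Portfolio 65 × 0.13 = 8.45
  Peer review 84 × 0.06 = 5.04
Sum = 60.865
60.865 is ≥ 60 and < 70 → D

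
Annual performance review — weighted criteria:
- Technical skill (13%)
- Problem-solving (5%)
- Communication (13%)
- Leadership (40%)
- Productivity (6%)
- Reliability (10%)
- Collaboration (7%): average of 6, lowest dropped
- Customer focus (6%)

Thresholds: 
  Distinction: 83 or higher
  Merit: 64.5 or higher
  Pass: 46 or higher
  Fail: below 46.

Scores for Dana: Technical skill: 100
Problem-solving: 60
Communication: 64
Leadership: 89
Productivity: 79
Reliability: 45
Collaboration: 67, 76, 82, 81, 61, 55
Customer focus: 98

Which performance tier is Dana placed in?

Collaboration: drop 55 → average of remaining 5 = 367/5 = 73.4
Weighted total:
  Technical skill 100 × 0.13 = 13
  Problem-solving 60 × 0.05 = 3
  Communication 64 × 0.13 = 8.32
  Leadership 89 × 0.4 = 35.6
  Productivity 79 × 0.06 = 4.74
  Reliability 45 × 0.1 = 4.5
  Collaboration 73.4 × 0.07 = 5.138
  Customer focus 98 × 0.06 = 5.88
Sum = 80.178
80.178 is ≥ 64.5 and < 83 → Merit

Merit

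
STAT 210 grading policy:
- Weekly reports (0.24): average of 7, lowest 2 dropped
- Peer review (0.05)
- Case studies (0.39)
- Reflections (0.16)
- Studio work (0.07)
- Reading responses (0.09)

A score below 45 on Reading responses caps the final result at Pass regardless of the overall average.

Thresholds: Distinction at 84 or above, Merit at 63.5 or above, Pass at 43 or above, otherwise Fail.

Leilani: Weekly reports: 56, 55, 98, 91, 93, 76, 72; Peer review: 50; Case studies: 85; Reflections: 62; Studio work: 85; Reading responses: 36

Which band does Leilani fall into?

Pass

Weekly reports: drop 55, 56 → average of remaining 5 = 430/5 = 86
Reading responses score 36 < 45: minimum not met.
Weighted total:
  Weekly reports 86 × 0.24 = 20.64
  Peer review 50 × 0.05 = 2.5
  Case studies 85 × 0.39 = 33.15
  Reflections 62 × 0.16 = 9.92
  Studio work 85 × 0.07 = 5.95
  Reading responses 36 × 0.09 = 3.24
Sum = 75.4
75.4 would be Merit; cap at Pass applies → Pass.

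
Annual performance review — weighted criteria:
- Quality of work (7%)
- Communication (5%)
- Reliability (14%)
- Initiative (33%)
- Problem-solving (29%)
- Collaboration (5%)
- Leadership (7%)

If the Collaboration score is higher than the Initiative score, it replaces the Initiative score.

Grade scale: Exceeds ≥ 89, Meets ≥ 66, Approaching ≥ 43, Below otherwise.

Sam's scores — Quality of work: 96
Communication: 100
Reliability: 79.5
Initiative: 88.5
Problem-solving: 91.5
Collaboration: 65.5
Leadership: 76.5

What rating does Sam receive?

Meets

Collaboration (65.5) ≤ Initiative (88.5), so Initiative stays at 88.5.
Weighted total:
  Quality of work 96 × 0.07 = 6.72
  Communication 100 × 0.05 = 5
  Reliability 79.5 × 0.14 = 11.13
  Initiative 88.5 × 0.33 = 29.205
  Problem-solving 91.5 × 0.29 = 26.535
  Collaboration 65.5 × 0.05 = 3.275
  Leadership 76.5 × 0.07 = 5.355
Sum = 87.22
87.22 is ≥ 66 and < 89 → Meets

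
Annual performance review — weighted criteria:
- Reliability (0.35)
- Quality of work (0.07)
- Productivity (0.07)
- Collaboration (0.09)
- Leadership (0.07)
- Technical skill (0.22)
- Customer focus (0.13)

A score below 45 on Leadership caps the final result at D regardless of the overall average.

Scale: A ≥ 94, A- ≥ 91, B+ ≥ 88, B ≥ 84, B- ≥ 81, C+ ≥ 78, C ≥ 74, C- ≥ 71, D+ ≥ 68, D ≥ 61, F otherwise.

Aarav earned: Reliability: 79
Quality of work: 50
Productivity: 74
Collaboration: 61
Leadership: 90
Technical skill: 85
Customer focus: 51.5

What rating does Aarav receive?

C-

Leadership score 90 ≥ 45: minimum met.
Weighted total:
  Reliability 79 × 0.35 = 27.65
  Quality of work 50 × 0.07 = 3.5
  Productivity 74 × 0.07 = 5.18
  Collaboration 61 × 0.09 = 5.49
  Leadership 90 × 0.07 = 6.3
  Technical skill 85 × 0.22 = 18.7
  Customer focus 51.5 × 0.13 = 6.695
Sum = 73.515
73.515 is ≥ 71 and < 74 → C-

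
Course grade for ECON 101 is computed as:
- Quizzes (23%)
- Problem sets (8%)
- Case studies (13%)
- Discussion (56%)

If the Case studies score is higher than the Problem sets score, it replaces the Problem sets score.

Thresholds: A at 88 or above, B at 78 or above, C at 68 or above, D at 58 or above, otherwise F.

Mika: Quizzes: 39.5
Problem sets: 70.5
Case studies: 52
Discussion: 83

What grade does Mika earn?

D

Case studies (52) ≤ Problem sets (70.5), so Problem sets stays at 70.5.
Weighted total:
  Quizzes 39.5 × 0.23 = 9.085
  Problem sets 70.5 × 0.08 = 5.64
  Case studies 52 × 0.13 = 6.76
  Discussion 83 × 0.56 = 46.48
Sum = 67.965
67.965 is ≥ 58 and < 68 → D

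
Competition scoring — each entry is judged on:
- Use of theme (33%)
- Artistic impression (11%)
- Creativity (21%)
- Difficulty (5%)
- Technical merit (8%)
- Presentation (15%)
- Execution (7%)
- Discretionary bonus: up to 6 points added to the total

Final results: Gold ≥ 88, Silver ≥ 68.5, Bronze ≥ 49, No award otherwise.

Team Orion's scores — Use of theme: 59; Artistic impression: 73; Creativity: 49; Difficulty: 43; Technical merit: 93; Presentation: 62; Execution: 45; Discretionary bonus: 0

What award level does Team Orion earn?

Weighted total:
  Use of theme 59 × 0.33 = 19.47
  Artistic impression 73 × 0.11 = 8.03
  Creativity 49 × 0.21 = 10.29
  Difficulty 43 × 0.05 = 2.15
  Technical merit 93 × 0.08 = 7.44
  Presentation 62 × 0.15 = 9.3
  Execution 45 × 0.07 = 3.15
Sum = 59.83
Discretionary bonus: 59.83 + 0 = 59.83
59.83 is ≥ 49 and < 68.5 → Bronze

Bronze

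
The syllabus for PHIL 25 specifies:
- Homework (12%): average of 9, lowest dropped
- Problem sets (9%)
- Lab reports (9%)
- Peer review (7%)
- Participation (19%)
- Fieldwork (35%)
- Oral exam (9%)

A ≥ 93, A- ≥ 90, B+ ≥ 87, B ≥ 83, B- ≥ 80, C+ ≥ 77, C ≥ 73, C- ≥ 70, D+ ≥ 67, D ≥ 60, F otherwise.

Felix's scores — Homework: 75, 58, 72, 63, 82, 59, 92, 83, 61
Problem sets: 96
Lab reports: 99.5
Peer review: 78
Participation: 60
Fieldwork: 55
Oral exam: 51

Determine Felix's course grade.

D+

Homework: drop 58 → average of remaining 8 = 587/8 = 73.375
Weighted total:
  Homework 73.375 × 0.12 = 8.805
  Problem sets 96 × 0.09 = 8.64
  Lab reports 99.5 × 0.09 = 8.955
  Peer review 78 × 0.07 = 5.46
  Participation 60 × 0.19 = 11.4
  Fieldwork 55 × 0.35 = 19.25
  Oral exam 51 × 0.09 = 4.59
Sum = 67.1
67.1 is ≥ 67 and < 70 → D+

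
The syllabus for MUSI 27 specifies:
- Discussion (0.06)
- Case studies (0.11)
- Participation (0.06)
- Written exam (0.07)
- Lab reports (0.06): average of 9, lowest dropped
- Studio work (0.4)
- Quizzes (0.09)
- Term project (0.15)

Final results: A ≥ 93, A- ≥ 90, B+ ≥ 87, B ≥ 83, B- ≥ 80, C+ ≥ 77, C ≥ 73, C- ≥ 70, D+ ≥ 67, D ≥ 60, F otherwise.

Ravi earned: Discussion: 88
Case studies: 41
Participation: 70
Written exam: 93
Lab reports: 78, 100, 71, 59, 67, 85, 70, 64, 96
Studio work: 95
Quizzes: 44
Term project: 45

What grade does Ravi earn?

Lab reports: drop 59 → average of remaining 8 = 631/8 = 78.875
Weighted total:
  Discussion 88 × 0.06 = 5.28
  Case studies 41 × 0.11 = 4.51
  Participation 70 × 0.06 = 4.2
  Written exam 93 × 0.07 = 6.51
  Lab reports 78.875 × 0.06 = 4.7325
  Studio work 95 × 0.4 = 38
  Quizzes 44 × 0.09 = 3.96
  Term project 45 × 0.15 = 6.75
Sum = 73.9425
73.9425 is ≥ 73 and < 77 → C

C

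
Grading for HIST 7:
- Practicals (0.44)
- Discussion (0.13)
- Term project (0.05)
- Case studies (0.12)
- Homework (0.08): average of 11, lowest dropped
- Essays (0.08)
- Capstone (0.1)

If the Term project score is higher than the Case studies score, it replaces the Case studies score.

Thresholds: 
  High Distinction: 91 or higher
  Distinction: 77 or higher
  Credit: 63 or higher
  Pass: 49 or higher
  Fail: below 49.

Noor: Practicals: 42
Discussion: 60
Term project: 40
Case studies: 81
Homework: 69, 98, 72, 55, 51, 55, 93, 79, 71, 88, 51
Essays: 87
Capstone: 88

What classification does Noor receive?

Pass

Homework: drop 51 → average of remaining 10 = 731/10 = 73.1
Term project (40) ≤ Case studies (81), so Case studies stays at 81.
Weighted total:
  Practicals 42 × 0.44 = 18.48
  Discussion 60 × 0.13 = 7.8
  Term project 40 × 0.05 = 2
  Case studies 81 × 0.12 = 9.72
  Homework 73.1 × 0.08 = 5.848
  Essays 87 × 0.08 = 6.96
  Capstone 88 × 0.1 = 8.8
Sum = 59.608
59.608 is ≥ 49 and < 63 → Pass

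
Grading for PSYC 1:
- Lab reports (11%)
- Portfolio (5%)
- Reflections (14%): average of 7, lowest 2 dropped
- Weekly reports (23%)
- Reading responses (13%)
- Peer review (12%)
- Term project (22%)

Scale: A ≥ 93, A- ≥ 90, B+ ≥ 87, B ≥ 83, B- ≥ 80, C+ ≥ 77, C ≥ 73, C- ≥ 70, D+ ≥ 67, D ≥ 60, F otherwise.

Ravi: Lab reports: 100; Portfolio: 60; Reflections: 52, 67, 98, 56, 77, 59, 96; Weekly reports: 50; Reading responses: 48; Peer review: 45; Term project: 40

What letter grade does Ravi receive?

Reflections: drop 52, 56 → average of remaining 5 = 397/5 = 79.4
Weighted total:
  Lab reports 100 × 0.11 = 11
  Portfolio 60 × 0.05 = 3
  Reflections 79.4 × 0.14 = 11.116
  Weekly reports 50 × 0.23 = 11.5
  Reading responses 48 × 0.13 = 6.24
  Peer review 45 × 0.12 = 5.4
  Term project 40 × 0.22 = 8.8
Sum = 57.056
57.056 < 60 → F

F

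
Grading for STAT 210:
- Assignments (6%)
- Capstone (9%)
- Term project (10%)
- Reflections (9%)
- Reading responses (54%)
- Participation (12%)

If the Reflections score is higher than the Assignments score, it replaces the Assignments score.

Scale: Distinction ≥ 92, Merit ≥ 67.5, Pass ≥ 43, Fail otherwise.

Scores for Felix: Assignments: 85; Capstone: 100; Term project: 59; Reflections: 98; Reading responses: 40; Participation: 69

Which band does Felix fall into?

Pass

Reflections (98) > Assignments (85), so Assignments counts as 98.
Weighted total:
  Assignments 98 × 0.06 = 5.88
  Capstone 100 × 0.09 = 9
  Term project 59 × 0.1 = 5.9
  Reflections 98 × 0.09 = 8.82
  Reading responses 40 × 0.54 = 21.6
  Participation 69 × 0.12 = 8.28
Sum = 59.48
59.48 is ≥ 43 and < 67.5 → Pass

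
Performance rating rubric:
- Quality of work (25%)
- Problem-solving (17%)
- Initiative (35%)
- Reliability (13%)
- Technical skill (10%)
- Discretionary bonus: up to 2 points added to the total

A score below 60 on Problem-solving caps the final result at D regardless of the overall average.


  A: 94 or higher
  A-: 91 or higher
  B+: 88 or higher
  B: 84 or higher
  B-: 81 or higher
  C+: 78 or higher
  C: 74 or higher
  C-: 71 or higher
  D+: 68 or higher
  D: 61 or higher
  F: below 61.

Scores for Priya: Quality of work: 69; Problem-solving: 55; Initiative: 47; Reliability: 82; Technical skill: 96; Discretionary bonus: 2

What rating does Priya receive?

Problem-solving score 55 < 60: minimum not met.
Weighted total:
  Quality of work 69 × 0.25 = 17.25
  Problem-solving 55 × 0.17 = 9.35
  Initiative 47 × 0.35 = 16.45
  Reliability 82 × 0.13 = 10.66
  Technical skill 96 × 0.1 = 9.6
Sum = 63.31
Discretionary bonus: 63.31 + 2 = 65.31
65.31 would be D; cap at D applies → D.

D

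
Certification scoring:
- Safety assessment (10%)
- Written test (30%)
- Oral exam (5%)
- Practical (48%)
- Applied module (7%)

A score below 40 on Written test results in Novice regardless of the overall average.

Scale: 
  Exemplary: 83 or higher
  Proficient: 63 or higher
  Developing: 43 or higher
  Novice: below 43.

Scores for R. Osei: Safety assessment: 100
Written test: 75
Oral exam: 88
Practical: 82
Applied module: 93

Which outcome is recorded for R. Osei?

Written test score 75 ≥ 40: minimum met.
Weighted total:
  Safety assessment 100 × 0.1 = 10
  Written test 75 × 0.3 = 22.5
  Oral exam 88 × 0.05 = 4.4
  Practical 82 × 0.48 = 39.36
  Applied module 93 × 0.07 = 6.51
Sum = 82.77
82.77 is ≥ 63 and < 83 → Proficient

Proficient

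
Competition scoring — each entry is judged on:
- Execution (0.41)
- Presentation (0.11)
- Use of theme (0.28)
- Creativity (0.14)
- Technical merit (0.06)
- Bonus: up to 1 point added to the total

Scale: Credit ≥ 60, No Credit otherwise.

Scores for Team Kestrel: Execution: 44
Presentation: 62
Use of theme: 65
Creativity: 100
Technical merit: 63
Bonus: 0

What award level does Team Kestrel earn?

Credit

Weighted total:
  Execution 44 × 0.41 = 18.04
  Presentation 62 × 0.11 = 6.82
  Use of theme 65 × 0.28 = 18.2
  Creativity 100 × 0.14 = 14
  Technical merit 63 × 0.06 = 3.78
Sum = 60.84
Bonus: 60.84 + 0 = 60.84
60.84 ≥ 60 → Credit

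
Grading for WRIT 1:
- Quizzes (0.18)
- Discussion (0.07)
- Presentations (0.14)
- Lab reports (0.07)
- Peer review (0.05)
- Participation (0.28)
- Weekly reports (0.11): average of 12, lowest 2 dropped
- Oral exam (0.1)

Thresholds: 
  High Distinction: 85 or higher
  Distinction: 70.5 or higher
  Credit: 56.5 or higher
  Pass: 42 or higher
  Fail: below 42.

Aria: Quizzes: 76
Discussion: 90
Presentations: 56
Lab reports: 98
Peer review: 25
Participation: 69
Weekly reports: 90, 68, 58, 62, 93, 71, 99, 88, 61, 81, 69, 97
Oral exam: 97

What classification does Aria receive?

Weekly reports: drop 58, 61 → average of remaining 10 = 818/10 = 81.8
Weighted total:
  Quizzes 76 × 0.18 = 13.68
  Discussion 90 × 0.07 = 6.3
  Presentations 56 × 0.14 = 7.84
  Lab reports 98 × 0.07 = 6.86
  Peer review 25 × 0.05 = 1.25
  Participation 69 × 0.28 = 19.32
  Weekly reports 81.8 × 0.11 = 8.998
  Oral exam 97 × 0.1 = 9.7
Sum = 73.948
73.948 is ≥ 70.5 and < 85 → Distinction

Distinction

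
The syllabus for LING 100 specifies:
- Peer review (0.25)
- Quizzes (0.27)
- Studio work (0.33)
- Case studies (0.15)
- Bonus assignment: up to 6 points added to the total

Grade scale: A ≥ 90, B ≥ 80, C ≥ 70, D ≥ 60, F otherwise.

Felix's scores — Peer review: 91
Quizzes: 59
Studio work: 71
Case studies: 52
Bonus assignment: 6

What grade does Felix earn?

Weighted total:
  Peer review 91 × 0.25 = 22.75
  Quizzes 59 × 0.27 = 15.93
  Studio work 71 × 0.33 = 23.43
  Case studies 52 × 0.15 = 7.8
Sum = 69.91
Bonus assignment: 69.91 + 6 = 75.91
75.91 is ≥ 70 and < 80 → C

C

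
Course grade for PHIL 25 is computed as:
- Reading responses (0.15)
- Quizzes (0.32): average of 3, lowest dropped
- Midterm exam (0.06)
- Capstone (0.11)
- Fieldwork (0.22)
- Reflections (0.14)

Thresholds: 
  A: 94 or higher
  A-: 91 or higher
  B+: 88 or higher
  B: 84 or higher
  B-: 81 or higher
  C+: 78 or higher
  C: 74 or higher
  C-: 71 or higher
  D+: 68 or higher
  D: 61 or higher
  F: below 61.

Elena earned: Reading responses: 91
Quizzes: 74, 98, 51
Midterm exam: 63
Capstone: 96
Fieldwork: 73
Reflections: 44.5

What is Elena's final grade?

C

Quizzes: drop 51 → average of remaining 2 = 172/2 = 86
Weighted total:
  Reading responses 91 × 0.15 = 13.65
  Quizzes 86 × 0.32 = 27.52
  Midterm exam 63 × 0.06 = 3.78
  Capstone 96 × 0.11 = 10.56
  Fieldwork 73 × 0.22 = 16.06
  Reflections 44.5 × 0.14 = 6.23
Sum = 77.8
77.8 is ≥ 74 and < 78 → C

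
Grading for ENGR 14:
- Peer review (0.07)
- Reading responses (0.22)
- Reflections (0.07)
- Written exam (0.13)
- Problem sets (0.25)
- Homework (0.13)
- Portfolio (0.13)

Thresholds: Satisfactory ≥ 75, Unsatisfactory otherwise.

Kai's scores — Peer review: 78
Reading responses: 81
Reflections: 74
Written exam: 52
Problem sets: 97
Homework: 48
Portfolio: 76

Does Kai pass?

Weighted total:
  Peer review 78 × 0.07 = 5.46
  Reading responses 81 × 0.22 = 17.82
  Reflections 74 × 0.07 = 5.18
  Written exam 52 × 0.13 = 6.76
  Problem sets 97 × 0.25 = 24.25
  Homework 48 × 0.13 = 6.24
  Portfolio 76 × 0.13 = 9.88
Sum = 75.59
75.59 ≥ 75 → Satisfactory

Satisfactory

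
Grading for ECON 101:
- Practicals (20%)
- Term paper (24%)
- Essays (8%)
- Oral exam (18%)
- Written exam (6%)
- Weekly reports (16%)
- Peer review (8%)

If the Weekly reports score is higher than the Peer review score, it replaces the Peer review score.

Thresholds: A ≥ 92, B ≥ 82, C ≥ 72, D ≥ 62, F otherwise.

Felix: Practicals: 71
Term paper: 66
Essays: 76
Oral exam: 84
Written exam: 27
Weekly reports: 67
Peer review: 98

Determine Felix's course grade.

Weekly reports (67) ≤ Peer review (98), so Peer review stays at 98.
Weighted total:
  Practicals 71 × 0.2 = 14.2
  Term paper 66 × 0.24 = 15.84
  Essays 76 × 0.08 = 6.08
  Oral exam 84 × 0.18 = 15.12
  Written exam 27 × 0.06 = 1.62
  Weekly reports 67 × 0.16 = 10.72
  Peer review 98 × 0.08 = 7.84
Sum = 71.42
71.42 is ≥ 62 and < 72 → D

D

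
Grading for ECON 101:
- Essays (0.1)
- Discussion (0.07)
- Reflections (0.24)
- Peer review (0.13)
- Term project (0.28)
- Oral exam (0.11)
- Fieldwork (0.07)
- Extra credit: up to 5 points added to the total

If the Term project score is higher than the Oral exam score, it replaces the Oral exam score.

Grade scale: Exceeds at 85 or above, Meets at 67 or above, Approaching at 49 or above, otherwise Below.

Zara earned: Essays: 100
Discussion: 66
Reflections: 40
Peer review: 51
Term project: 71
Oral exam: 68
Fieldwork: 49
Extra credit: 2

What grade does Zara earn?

Approaching

Term project (71) > Oral exam (68), so Oral exam counts as 71.
Weighted total:
  Essays 100 × 0.1 = 10
  Discussion 66 × 0.07 = 4.62
  Reflections 40 × 0.24 = 9.6
  Peer review 51 × 0.13 = 6.63
  Term project 71 × 0.28 = 19.88
  Oral exam 71 × 0.11 = 7.81
  Fieldwork 49 × 0.07 = 3.43
Sum = 61.97
Extra credit: 61.97 + 2 = 63.97
63.97 is ≥ 49 and < 67 → Approaching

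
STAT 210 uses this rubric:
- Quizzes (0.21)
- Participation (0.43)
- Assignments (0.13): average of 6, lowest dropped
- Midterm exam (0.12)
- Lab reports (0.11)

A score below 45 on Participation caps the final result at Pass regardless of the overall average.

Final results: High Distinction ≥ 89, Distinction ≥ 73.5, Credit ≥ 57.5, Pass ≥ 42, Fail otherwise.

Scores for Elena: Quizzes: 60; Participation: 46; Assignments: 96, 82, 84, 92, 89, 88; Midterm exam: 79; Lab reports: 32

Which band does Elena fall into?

Pass

Assignments: drop 82 → average of remaining 5 = 449/5 = 89.8
Participation score 46 ≥ 45: minimum met.
Weighted total:
  Quizzes 60 × 0.21 = 12.6
  Participation 46 × 0.43 = 19.78
  Assignments 89.8 × 0.13 = 11.674
  Midterm exam 79 × 0.12 = 9.48
  Lab reports 32 × 0.11 = 3.52
Sum = 57.054
57.054 is ≥ 42 and < 57.5 → Pass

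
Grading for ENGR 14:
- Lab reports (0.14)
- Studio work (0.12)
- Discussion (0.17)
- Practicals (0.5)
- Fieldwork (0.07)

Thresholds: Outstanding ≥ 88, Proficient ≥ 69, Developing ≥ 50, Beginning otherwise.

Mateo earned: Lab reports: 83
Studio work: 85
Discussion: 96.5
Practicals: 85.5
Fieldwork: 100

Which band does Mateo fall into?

Proficient

Weighted total:
  Lab reports 83 × 0.14 = 11.62
  Studio work 85 × 0.12 = 10.2
  Discussion 96.5 × 0.17 = 16.405
  Practicals 85.5 × 0.5 = 42.75
  Fieldwork 100 × 0.07 = 7
Sum = 87.975
87.975 is ≥ 69 and < 88 → Proficient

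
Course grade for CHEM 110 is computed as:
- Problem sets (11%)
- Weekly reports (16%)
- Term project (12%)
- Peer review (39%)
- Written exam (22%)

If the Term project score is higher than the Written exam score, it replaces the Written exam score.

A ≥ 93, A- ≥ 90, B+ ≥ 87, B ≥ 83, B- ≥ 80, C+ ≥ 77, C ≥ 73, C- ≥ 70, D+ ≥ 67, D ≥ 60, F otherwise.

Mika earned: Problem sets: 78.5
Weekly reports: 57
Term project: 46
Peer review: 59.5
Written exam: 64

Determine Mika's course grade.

Term project (46) ≤ Written exam (64), so Written exam stays at 64.
Weighted total:
  Problem sets 78.5 × 0.11 = 8.635
  Weekly reports 57 × 0.16 = 9.12
  Term project 46 × 0.12 = 5.52
  Peer review 59.5 × 0.39 = 23.205
  Written exam 64 × 0.22 = 14.08
Sum = 60.56
60.56 is ≥ 60 and < 67 → D

D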